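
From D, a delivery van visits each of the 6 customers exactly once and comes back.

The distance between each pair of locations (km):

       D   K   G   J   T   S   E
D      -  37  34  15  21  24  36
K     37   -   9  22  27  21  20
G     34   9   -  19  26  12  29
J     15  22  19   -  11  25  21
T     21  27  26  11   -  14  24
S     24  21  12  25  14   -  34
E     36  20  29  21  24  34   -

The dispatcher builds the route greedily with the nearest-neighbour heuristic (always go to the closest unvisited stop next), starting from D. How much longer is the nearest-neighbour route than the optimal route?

The nearest-neighbour route is 5 km longer than optimal.

D: J=15, T=21, S=24, G=34, E=36, K=37 ⇒ J
J: T=11, G=19, E=21, K=22, S=25 ⇒ T
T: S=14, E=24, G=26, K=27 ⇒ S
S: G=12, K=21, E=34 ⇒ G
G: K=9, E=29 ⇒ K
K: E=20 ⇒ E
NN route D → J → T → S → G → K → E → D costs 117.
Optimal: D → J → E → K → G → S → T → D costs 112 (by enumerating all 360 distinct tours).
Excess = 117 − 112 = 5.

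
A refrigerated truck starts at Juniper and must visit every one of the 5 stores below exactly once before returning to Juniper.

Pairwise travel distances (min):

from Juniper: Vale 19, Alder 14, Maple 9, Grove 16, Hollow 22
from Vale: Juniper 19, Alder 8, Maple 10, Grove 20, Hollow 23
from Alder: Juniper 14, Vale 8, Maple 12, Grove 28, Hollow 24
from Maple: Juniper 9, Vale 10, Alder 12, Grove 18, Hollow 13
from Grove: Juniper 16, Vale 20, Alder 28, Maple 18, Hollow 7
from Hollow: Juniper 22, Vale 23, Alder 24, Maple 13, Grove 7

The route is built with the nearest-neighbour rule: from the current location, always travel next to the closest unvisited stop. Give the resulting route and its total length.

Nearest-neighbour total = 74 min; route Juniper → Maple → Vale → Alder → Hollow → Grove → Juniper.

From Juniper: distances to unvisited — Maple=9, Alder=14, Grove=16, Vale=19, Hollow=22. Nearest is Maple (9).
From Maple: distances to unvisited — Vale=10, Alder=12, Hollow=13, Grove=18. Nearest is Vale (10).
From Vale: distances to unvisited — Alder=8, Grove=20, Hollow=23. Nearest is Alder (8).
From Alder: distances to unvisited — Hollow=24, Grove=28. Nearest is Hollow (24).
From Hollow: distances to unvisited — Grove=7. Nearest is Grove (7).
Return Grove→Juniper: 16.
Total = 9 + 10 + 8 + 24 + 7 + 16 = 74.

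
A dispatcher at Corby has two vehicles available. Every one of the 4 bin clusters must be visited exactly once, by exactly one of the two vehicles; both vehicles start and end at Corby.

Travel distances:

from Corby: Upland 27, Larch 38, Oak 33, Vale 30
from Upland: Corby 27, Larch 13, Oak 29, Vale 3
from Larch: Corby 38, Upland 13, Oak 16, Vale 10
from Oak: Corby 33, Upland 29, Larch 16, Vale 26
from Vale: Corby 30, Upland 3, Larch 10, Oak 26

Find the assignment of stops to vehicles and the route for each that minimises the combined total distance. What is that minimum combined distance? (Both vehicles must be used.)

Minimum combined distance: 143.

Try each way of splitting the stops between the two vehicles (each non-empty) and, for each split, find the best tour for each vehicle:
  {Upland} + {Larch, Oak, Vale}: 54 + 89 = 143
  {Larch} + {Upland, Oak, Vale}: 76 + 89 = 165
  {Upland, Larch} + {Oak, Vale}: 78 + 89 = 167
  {Oak} + {Upland, Larch, Vale}: 66 + 78 = 144
  {Upland, Oak} + {Larch, Vale}: 89 + 78 = 167
  {Larch, Oak} + {Upland, Vale}: 87 + 60 = 147
  … (7 splits in total)
Best: vehicle 1 Corby → Upland → Corby = 54; vehicle 2 Corby → Oak → Larch → Vale → Corby = 89; combined 143.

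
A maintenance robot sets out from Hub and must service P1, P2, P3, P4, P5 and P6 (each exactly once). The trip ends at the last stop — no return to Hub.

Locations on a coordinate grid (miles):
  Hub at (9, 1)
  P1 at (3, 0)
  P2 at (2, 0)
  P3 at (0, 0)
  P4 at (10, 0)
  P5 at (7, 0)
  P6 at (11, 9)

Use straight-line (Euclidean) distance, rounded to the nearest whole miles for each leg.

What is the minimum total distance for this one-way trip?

There are 6! = 720 possible orderings.
Hub → P1 → P2 → P3 → P4 → P5 → P6: 6+1+2+10+3+10 = 32
Hub → P1 → P2 → P3 → P4 → P6 → P5: 6+1+2+10+9+10 = 38
Hub → P1 → P2 → P3 → P5 → P4 → P6: 6+1+2+7+3+9 = 28
Hub → P1 → P2 → P3 → P5 → P6 → P4: 6+1+2+7+10+9 = 35
Hub → P1 → P2 → P3 → P6 → P4 → P5: 6+1+2+14+9+3 = 35
Hub → P1 → P2 → P3 → P6 → P5 → P4: 6+1+2+14+10+3 = 36
Hub → P1 → P2 → P4 → P3 → P5 → P6: 6+1+8+10+7+10 = 42
Hub → P1 → P2 → P4 → P3 → P6 → P5: 6+1+8+10+14+10 = 49
… (712 more)
Hub → P4 → P5 → P1 → P2 → P3 → P6: 1+3+4+1+2+14 = 25  ← best
The minimum is 25.
One shortest path: Hub → P4 → P5 → P1 → P2 → P3 → P6.

Shortest open route: 25 miles.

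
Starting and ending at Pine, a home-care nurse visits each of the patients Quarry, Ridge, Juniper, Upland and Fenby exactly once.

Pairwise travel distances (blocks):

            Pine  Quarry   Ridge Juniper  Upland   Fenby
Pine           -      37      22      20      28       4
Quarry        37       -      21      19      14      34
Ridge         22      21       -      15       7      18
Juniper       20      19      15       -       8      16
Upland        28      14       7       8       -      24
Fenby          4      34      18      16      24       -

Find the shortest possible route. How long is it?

Shortest round trip = 82 blocks.

Pine → Quarry → Ridge → Juniper → Upland → Fenby → Pine: 37+21+15+8+24+4 = 109
Pine → Quarry → Ridge → Juniper → Fenby → Upland → Pine: 37+21+15+16+24+28 = 141
Pine → Quarry → Ridge → Upland → Juniper → Fenby → Pine: 37+21+7+8+16+4 = 93
Pine → Quarry → Ridge → Upland → Fenby → Juniper → Pine: 37+21+7+24+16+20 = 125
Pine → Quarry → Ridge → Fenby → Juniper → Upland → Pine: 37+21+18+16+8+28 = 128
Pine → Quarry → Ridge → Fenby → Upland → Juniper → Pine: 37+21+18+24+8+20 = 128
Pine → Quarry → Juniper → Ridge → Upland → Fenby → Pine: 37+19+15+7+24+4 = 106
Pine → Quarry → Juniper → Ridge → Fenby → Upland → Pine: 37+19+15+18+24+28 = 141
Pine → Quarry → Juniper → Upland → Ridge → Fenby → Pine: 37+19+8+7+18+4 = 93
Pine → Quarry → Juniper → Upland → Fenby → Ridge → Pine: 37+19+8+24+18+22 = 128
Pine → Quarry → Juniper → Fenby → Ridge → Upland → Pine: 37+19+16+18+7+28 = 125
Pine → Quarry → Juniper → Fenby → Upland → Ridge → Pine: 37+19+16+24+7+22 = 125
Pine → Quarry → Upland → Ridge → Juniper → Fenby → Pine: 37+14+7+15+16+4 = 93
Pine → Quarry → Upland → Ridge → Fenby → Juniper → Pine: 37+14+7+18+16+20 = 112
… (46 more)
Pine → Ridge → Upland → Quarry → Juniper → Fenby → Pine: 22+7+14+19+16+4 = 82  ← best
The minimum is 82.
One optimal route: Pine → Ridge → Upland → Quarry → Juniper → Fenby → Pine (or its reverse).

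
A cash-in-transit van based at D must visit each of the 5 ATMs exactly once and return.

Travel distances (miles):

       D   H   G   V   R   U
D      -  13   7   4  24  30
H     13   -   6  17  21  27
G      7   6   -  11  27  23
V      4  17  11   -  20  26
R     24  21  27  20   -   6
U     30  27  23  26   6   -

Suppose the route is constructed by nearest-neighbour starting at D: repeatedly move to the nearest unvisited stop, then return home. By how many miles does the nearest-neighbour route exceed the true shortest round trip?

From D: V=4, G=7, H=13, R=24, U=30 → choose V (4).
From V: G=11, H=17, R=20, U=26 → choose G (11).
From G: H=6, U=23, R=27 → choose H (6).
From H: R=21, U=27 → choose R (21).
From R: U=6 → choose U (6).
NN route D → V → G → H → R → U → D costs 78.
Optimal: D → G → H → R → U → V → D costs 70 (by enumerating all 60 distinct tours).
Excess = 78 − 70 = 8.

Excess over optimum: 8 miles.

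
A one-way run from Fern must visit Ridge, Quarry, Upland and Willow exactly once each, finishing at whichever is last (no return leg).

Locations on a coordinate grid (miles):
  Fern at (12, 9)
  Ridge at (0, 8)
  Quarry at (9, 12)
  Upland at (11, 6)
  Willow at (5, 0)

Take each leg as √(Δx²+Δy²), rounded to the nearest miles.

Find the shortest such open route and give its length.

Minimum one-way distance = 27 miles.

There are 4! = 24 possible orderings.
Fern → Ridge → Quarry → Upland → Willow: 12+10+6+8 = 36
Fern → Ridge → Quarry → Willow → Upland: 12+10+13+8 = 43
Fern → Ridge → Upland → Quarry → Willow: 12+11+6+13 = 42
Fern → Ridge → Upland → Willow → Quarry: 12+11+8+13 = 44
Fern → Ridge → Willow → Quarry → Upland: 12+9+13+6 = 40
Fern → Ridge → Willow → Upland → Quarry: 12+9+8+6 = 35
Fern → Quarry → Ridge → Upland → Willow: 4+10+11+8 = 33
Fern → Quarry → Ridge → Willow → Upland: 4+10+9+8 = 31
Fern → Quarry → Upland → Ridge → Willow: 4+6+11+9 = 30
Fern → Quarry → Upland → Willow → Ridge: 4+6+8+9 = 27
Fern → Quarry → Willow → Ridge → Upland: 4+13+9+11 = 37
Fern → Quarry → Willow → Upland → Ridge: 4+13+8+11 = 36
Fern → Upland → Ridge → Quarry → Willow: 3+11+10+13 = 37
Fern → Upland → Ridge → Willow → Quarry: 3+11+9+13 = 36
… (10 more)
The minimum is 27.
One shortest path: Fern → Quarry → Upland → Willow → Ridge.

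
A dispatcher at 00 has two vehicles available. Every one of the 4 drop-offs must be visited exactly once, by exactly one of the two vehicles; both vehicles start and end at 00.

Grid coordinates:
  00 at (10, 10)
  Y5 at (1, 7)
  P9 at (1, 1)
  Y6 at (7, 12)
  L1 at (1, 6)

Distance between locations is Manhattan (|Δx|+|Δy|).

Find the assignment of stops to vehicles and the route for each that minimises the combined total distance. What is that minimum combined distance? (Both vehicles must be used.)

Try each way of splitting the stops between the two vehicles (each non-empty) and, for each split, find the best tour for each vehicle:
  {Y5} + {P9, Y6, L1}: 24 + 40 = 64
  {P9} + {Y5, Y6, L1}: 36 + 30 = 66
  {Y5, P9} + {Y6, L1}: 36 + 30 = 66
  {Y6} + {Y5, P9, L1}: 10 + 36 = 46
  {Y5, Y6} + {P9, L1}: 28 + 36 = 64
  {P9, Y6} + {Y5, L1}: 40 + 26 = 66
  … (7 splits in total)
Best: vehicle 1 00 → Y6 → 00 = 10; vehicle 2 00 → Y5 → P9 → L1 → 00 = 36; combined 46.

46 — the smallest possible combined total.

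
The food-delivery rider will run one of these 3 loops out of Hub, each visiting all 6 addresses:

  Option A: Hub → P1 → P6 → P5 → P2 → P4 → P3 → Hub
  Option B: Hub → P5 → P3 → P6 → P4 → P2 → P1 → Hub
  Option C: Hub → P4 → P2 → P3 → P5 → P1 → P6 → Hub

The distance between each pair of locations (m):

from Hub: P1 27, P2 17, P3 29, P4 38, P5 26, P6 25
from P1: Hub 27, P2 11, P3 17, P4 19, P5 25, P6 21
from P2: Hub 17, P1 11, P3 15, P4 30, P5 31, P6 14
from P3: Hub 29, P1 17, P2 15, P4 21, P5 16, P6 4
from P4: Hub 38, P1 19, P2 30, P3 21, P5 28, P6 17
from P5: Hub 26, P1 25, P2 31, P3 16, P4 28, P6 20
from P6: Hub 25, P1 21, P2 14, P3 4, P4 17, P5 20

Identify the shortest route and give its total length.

Option A: 27 + 21 + 20 + 31 + 30 + 21 + 29 = 179
Option B: 26 + 16 + 4 + 17 + 30 + 11 + 27 = 131
Option C: 38 + 30 + 15 + 16 + 25 + 21 + 25 = 170

Shortest is Option B, total 131 m.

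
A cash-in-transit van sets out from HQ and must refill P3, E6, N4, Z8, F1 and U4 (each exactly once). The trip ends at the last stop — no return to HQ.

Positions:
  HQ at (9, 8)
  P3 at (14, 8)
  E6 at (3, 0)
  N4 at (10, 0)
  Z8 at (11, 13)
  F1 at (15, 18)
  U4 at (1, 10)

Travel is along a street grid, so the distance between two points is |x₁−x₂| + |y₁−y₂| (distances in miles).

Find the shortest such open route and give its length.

There are 6! = 720 possible orderings.
HQ - P3 - E6 - N4 - Z8 - F1 - U4: 5+19+7+14+9+22 = 76
HQ - P3 - E6 - N4 - Z8 - U4 - F1: 5+19+7+14+13+22 = 80
HQ - P3 - E6 - N4 - F1 - Z8 - U4: 5+19+7+23+9+13 = 76
HQ - P3 - E6 - N4 - F1 - U4 - Z8: 5+19+7+23+22+13 = 89
HQ - P3 - E6 - N4 - U4 - Z8 - F1: 5+19+7+19+13+9 = 72
HQ - P3 - E6 - N4 - U4 - F1 - Z8: 5+19+7+19+22+9 = 81
HQ - P3 - E6 - Z8 - N4 - F1 - U4: 5+19+21+14+23+22 = 104
HQ - P3 - E6 - Z8 - N4 - U4 - F1: 5+19+21+14+19+22 = 100
… (712 more)
HQ - P3 - F1 - Z8 - U4 - E6 - N4: 5+11+9+13+12+7 = 57  ← best
The minimum is 57.
One shortest path: HQ → P3 → F1 → Z8 → U4 → E6 → N4.

Shortest open route: 57 miles.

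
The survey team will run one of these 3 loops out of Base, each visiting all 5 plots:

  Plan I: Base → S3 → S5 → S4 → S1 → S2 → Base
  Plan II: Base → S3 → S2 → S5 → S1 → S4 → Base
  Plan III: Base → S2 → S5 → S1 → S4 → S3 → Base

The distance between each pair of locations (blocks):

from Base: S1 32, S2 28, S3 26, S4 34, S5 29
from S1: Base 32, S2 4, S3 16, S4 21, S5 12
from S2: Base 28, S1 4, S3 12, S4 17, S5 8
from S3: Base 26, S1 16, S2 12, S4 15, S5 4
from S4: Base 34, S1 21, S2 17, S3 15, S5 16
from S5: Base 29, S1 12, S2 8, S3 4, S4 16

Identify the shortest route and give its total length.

Plan I: 26 + 4 + 16 + 21 + 4 + 28 = 99
Plan II: 26 + 12 + 8 + 12 + 21 + 34 = 113
Plan III: 28 + 8 + 12 + 21 + 15 + 26 = 110

Shortest is Plan I, total 99 blocks.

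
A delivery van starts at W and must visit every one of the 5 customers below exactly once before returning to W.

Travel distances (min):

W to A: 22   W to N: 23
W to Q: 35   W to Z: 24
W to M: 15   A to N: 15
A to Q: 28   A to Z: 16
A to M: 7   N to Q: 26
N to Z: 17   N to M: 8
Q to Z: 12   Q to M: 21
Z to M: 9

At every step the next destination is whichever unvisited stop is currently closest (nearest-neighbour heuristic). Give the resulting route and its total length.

Nearest-neighbour total = 101 min; route W → M → A → N → Z → Q → W.

From W: distances to unvisited — M=15, A=22, N=23, Z=24, Q=35. Nearest is M (15).
From M: distances to unvisited — A=7, N=8, Z=9, Q=21. Nearest is A (7).
From A: distances to unvisited — N=15, Z=16, Q=28. Nearest is N (15).
From N: distances to unvisited — Z=17, Q=26. Nearest is Z (17).
From Z: distances to unvisited — Q=12. Nearest is Q (12).
Return Q→W: 35.
Total = 15 + 7 + 15 + 17 + 12 + 35 = 101.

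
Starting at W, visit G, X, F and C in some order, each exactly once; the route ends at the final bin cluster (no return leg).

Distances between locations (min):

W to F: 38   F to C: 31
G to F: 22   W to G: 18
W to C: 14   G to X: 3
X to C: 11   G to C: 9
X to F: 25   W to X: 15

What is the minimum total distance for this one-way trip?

There are 4! = 24 possible orderings.
W→G→X→F→C: 18+3+25+31 = 77
W→G→X→C→F: 18+3+11+31 = 63
W→G→F→X→C: 18+22+25+11 = 76
W→G→F→C→X: 18+22+31+11 = 82
W→G→C→X→F: 18+9+11+25 = 63
W→G→C→F→X: 18+9+31+25 = 83
W→X→G→F→C: 15+3+22+31 = 71
W→X→G→C→F: 15+3+9+31 = 58
W→X→F→G→C: 15+25+22+9 = 71
W→X→F→C→G: 15+25+31+9 = 80
W→X→C→G→F: 15+11+9+22 = 57
W→X→C→F→G: 15+11+31+22 = 79
W→F→G→X→C: 38+22+3+11 = 74
W→F→G→C→X: 38+22+9+11 = 80
… (10 more)
W→C→X→G→F: 14+11+3+22 = 50  ← best
The minimum is 50.
One shortest path: W → C → X → G → F.

50 min — the minimum one-way total.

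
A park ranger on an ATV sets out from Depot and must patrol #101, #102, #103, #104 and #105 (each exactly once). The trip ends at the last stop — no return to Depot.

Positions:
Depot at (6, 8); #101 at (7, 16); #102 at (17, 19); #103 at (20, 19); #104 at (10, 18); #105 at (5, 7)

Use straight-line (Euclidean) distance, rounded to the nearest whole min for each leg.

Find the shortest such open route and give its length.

24 min — the minimum one-way total.

There are 5! = 120 possible orderings.
Depot → #101 → #102 → #103 → #104 → #105: 8+10+3+10+12 = 43
Depot → #101 → #102 → #103 → #105 → #104: 8+10+3+19+12 = 52
Depot → #101 → #102 → #104 → #103 → #105: 8+10+7+10+19 = 54
Depot → #101 → #102 → #104 → #105 → #103: 8+10+7+12+19 = 56
Depot → #101 → #102 → #105 → #103 → #104: 8+10+17+19+10 = 64
Depot → #101 → #102 → #105 → #104 → #103: 8+10+17+12+10 = 57
Depot → #101 → #103 → #102 → #104 → #105: 8+13+3+7+12 = 43
Depot → #101 → #103 → #102 → #105 → #104: 8+13+3+17+12 = 53
Depot → #101 → #103 → #104 → #102 → #105: 8+13+10+7+17 = 55
Depot → #101 → #103 → #104 → #105 → #102: 8+13+10+12+17 = 60
Depot → #101 → #103 → #105 → #102 → #104: 8+13+19+17+7 = 64
Depot → #101 → #103 → #105 → #104 → #102: 8+13+19+12+7 = 59
Depot → #101 → #104 → #102 → #103 → #105: 8+4+7+3+19 = 41
Depot → #101 → #104 → #102 → #105 → #103: 8+4+7+17+19 = 55
… (106 more)
Depot → #105 → #101 → #104 → #102 → #103: 1+9+4+7+3 = 24  ← best
The minimum is 24.
One shortest path: Depot → #105 → #101 → #104 → #102 → #103.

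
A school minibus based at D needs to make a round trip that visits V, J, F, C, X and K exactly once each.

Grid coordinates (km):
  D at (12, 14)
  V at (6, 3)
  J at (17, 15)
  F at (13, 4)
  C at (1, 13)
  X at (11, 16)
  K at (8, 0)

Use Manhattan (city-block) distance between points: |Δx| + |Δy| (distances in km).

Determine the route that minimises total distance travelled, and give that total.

Shortest round trip = 66 km.

There are 360 distinct closed tours to check (reversals are equivalent).
D→V→J→F→C→X→K→D: 17+23+15+21+13+19+18 = 126
D→V→J→F→C→K→X→D: 17+23+15+21+20+19+3 = 118
D→V→J→F→X→C→K→D: 17+23+15+14+13+20+18 = 120
D→V→J→F→X→K→C→D: 17+23+15+14+19+20+12 = 120
D→V→J→F→K→C→X→D: 17+23+15+9+20+13+3 = 100
D→V→J→F→K→X→C→D: 17+23+15+9+19+13+12 = 108
D→V→J→C→F→X→K→D: 17+23+18+21+14+19+18 = 130
D→V→J→C→F→K→X→D: 17+23+18+21+9+19+3 = 110
… (352 more)
D→J→F→K→V→C→X→D: 6+15+9+5+15+13+3 = 66  ← best
The minimum is 66.
One optimal route: D → J → F → K → V → C → X → D (or its reverse).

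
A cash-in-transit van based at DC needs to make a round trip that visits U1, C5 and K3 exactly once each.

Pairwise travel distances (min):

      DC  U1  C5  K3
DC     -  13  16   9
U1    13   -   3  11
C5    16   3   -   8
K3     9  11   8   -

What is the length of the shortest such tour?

Minimum total distance: 33 min.

There are 3 distinct closed tours to check (reversals are equivalent).
DC - U1 - C5 - K3 - DC: 13+3+8+9 = 33
DC - U1 - K3 - C5 - DC: 13+11+8+16 = 48
DC - C5 - U1 - K3 - DC: 16+3+11+9 = 39
The minimum is 33.
One optimal route: DC → U1 → C5 → K3 → DC (or its reverse).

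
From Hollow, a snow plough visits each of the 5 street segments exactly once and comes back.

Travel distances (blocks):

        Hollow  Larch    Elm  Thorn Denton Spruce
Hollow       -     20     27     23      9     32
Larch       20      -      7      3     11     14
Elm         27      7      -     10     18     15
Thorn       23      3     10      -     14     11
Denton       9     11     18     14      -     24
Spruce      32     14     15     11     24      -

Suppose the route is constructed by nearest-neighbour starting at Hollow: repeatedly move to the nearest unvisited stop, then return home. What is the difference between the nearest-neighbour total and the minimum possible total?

From Hollow: Denton=9, Larch=20, Thorn=23, Elm=27, Spruce=32 → choose Denton (9).
From Denton: Larch=11, Thorn=14, Elm=18, Spruce=24 → choose Larch (11).
From Larch: Thorn=3, Elm=7, Spruce=14 → choose Thorn (3).
From Thorn: Elm=10, Spruce=11 → choose Elm (10).
From Elm: Spruce=15 → choose Spruce (15).
NN route Hollow → Denton → Larch → Thorn → Elm → Spruce → Hollow costs 80.
Optimal: Hollow → Larch → Elm → Spruce → Thorn → Denton → Hollow costs 76 (by enumerating all 60 distinct tours).
Excess = 80 − 76 = 4.

Excess over optimum: 4 blocks.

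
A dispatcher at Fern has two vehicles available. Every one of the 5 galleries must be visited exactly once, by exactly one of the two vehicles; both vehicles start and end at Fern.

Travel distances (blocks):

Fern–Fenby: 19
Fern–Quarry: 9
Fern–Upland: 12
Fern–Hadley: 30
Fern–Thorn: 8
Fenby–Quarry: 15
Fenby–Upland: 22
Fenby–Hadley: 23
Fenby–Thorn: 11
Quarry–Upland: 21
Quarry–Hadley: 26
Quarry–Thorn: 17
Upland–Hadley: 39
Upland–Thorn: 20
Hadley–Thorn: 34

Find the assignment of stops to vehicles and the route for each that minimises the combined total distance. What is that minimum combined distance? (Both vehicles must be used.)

Minimum combined distance: 101 blocks.

There are 2^4 − 1 = 15 ways to divide the 5 stops into two non-empty groups. For each, the best each vehicle can do is its own shortest tour through its group:
  {Fenby} + {Quarry, Upland, Hadley, Thorn}: 38 + 101 = 139
  {Quarry} + {Fenby, Upland, Hadley, Thorn}: 18 + 93 = 111
  {Fenby, Quarry} + {Upland, Hadley, Thorn}: 43 + 93 = 136
  {Upland} + {Fenby, Quarry, Hadley, Thorn}: 24 + 77 = 101
  {Fenby, Upland} + {Quarry, Hadley, Thorn}: 53 + 77 = 130
  {Quarry, Upland} + {Fenby, Hadley, Thorn}: 42 + 72 = 114
  … (15 splits in total)
Best: vehicle 1 Fern → Upland → Fern = 24; vehicle 2 Fern → Quarry → Hadley → Fenby → Thorn → Fern = 77; combined 101.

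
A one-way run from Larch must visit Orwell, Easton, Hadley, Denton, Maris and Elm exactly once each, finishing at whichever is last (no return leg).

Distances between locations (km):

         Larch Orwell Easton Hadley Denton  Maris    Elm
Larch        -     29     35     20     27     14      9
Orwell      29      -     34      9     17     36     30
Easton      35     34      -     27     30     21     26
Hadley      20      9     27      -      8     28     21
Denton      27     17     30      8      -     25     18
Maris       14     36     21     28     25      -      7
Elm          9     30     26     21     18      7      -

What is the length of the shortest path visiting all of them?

There are 6! = 720 possible orderings.
Larch→Orwell→Easton→Hadley→Denton→Maris→Elm: 29+34+27+8+25+7 = 130
Larch→Orwell→Easton→Hadley→Denton→Elm→Maris: 29+34+27+8+18+7 = 123
Larch→Orwell→Easton→Hadley→Maris→Denton→Elm: 29+34+27+28+25+18 = 161
Larch→Orwell→Easton→Hadley→Maris→Elm→Denton: 29+34+27+28+7+18 = 143
Larch→Orwell→Easton→Hadley→Elm→Denton→Maris: 29+34+27+21+18+25 = 154
Larch→Orwell→Easton→Hadley→Elm→Maris→Denton: 29+34+27+21+7+25 = 143
Larch→Orwell→Easton→Denton→Hadley→Maris→Elm: 29+34+30+8+28+7 = 136
Larch→Orwell→Easton→Denton→Hadley→Elm→Maris: 29+34+30+8+21+7 = 129
… (712 more)
Larch→Elm→Maris→Easton→Denton→Hadley→Orwell: 9+7+21+30+8+9 = 84  ← best
The minimum is 84.
One shortest path: Larch → Elm → Maris → Easton → Denton → Hadley → Orwell.

Shortest open route: 84 km.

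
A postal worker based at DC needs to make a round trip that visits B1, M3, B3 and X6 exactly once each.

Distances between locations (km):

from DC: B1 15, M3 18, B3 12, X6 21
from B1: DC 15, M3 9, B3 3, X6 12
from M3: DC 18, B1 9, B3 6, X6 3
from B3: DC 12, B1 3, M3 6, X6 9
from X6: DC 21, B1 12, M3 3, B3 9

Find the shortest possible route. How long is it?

DC → B1 → M3 → B3 → X6 → DC: 15+9+6+9+21 = 60
DC → B1 → M3 → X6 → B3 → DC: 15+9+3+9+12 = 48
DC → B1 → B3 → M3 → X6 → DC: 15+3+6+3+21 = 48
DC → B1 → B3 → X6 → M3 → DC: 15+3+9+3+18 = 48
DC → B1 → X6 → M3 → B3 → DC: 15+12+3+6+12 = 48
DC → B1 → X6 → B3 → M3 → DC: 15+12+9+6+18 = 60
DC → M3 → B1 → B3 → X6 → DC: 18+9+3+9+21 = 60
DC → M3 → B1 → X6 → B3 → DC: 18+9+12+9+12 = 60
DC → M3 → B3 → B1 → X6 → DC: 18+6+3+12+21 = 60
DC → M3 → X6 → B1 → B3 → DC: 18+3+12+3+12 = 48
DC → B3 → B1 → M3 → X6 → DC: 12+3+9+3+21 = 48
DC → B3 → M3 → B1 → X6 → DC: 12+6+9+12+21 = 60
The minimum is 48.
One optimal route: DC → B1 → M3 → X6 → B3 → DC (or its reverse).

Shortest round trip = 48 km.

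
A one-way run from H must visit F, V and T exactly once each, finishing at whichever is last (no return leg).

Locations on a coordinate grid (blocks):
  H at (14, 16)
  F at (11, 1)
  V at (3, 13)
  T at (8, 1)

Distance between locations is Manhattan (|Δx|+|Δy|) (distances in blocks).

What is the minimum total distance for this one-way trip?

Minimum one-way distance = 34 blocks.

There are 3! = 6 possible orderings.
H→F→V→T: 18+20+17 = 55
H→F→T→V: 18+3+17 = 38
H→V→F→T: 14+20+3 = 37
H→V→T→F: 14+17+3 = 34
H→T→F→V: 21+3+20 = 44
H→T→V→F: 21+17+20 = 58
The minimum is 34.
One shortest path: H → V → T → F.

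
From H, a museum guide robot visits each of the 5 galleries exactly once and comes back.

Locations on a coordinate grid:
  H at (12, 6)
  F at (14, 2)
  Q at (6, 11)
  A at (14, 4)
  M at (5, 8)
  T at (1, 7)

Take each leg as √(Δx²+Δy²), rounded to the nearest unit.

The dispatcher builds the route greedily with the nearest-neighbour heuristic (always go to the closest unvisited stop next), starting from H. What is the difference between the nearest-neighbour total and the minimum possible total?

2 longer than the optimal tour.

From H: A=3, F=4, M=7, Q=8, T=11 → choose A (3).
From A: F=2, M=10, Q=11, T=13 → choose F (2).
From F: M=11, Q=12, T=14 → choose M (11).
From M: Q=3, T=4 → choose Q (3).
From Q: T=6 → choose T (6).
NN route H → A → F → M → Q → T → H costs 36.
Optimal: H → F → A → Q → T → M → H costs 34 (by enumerating all 60 distinct tours).
Excess = 36 − 34 = 2.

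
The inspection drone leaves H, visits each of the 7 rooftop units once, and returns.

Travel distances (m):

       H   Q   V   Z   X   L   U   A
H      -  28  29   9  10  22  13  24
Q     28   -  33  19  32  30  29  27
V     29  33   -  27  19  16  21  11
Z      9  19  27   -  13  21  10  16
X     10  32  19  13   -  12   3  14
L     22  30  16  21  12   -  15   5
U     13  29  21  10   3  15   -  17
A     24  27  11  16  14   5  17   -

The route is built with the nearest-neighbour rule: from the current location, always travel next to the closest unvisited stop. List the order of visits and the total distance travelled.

Nearest-neighbour total = 111 m; route H → Z → U → X → L → A → V → Q → H.

H → [Z:9 / X:10 / U:13 / L:22 / A:24 / Q:28 / V:29] → Z (9)
Z → [U:10 / X:13 / A:16 / Q:19 / L:21 / V:27] → U (10)
U → [X:3 / L:15 / A:17 / V:21 / Q:29] → X (3)
X → [L:12 / A:14 / V:19 / Q:32] → L (12)
L → [A:5 / V:16 / Q:30] → A (5)
A → [V:11 / Q:27] → V (11)
V → [Q:33] → Q (33)
Return Q→H: 28.
Total = 9 + 10 + 3 + 12 + 5 + 11 + 33 + 28 = 111.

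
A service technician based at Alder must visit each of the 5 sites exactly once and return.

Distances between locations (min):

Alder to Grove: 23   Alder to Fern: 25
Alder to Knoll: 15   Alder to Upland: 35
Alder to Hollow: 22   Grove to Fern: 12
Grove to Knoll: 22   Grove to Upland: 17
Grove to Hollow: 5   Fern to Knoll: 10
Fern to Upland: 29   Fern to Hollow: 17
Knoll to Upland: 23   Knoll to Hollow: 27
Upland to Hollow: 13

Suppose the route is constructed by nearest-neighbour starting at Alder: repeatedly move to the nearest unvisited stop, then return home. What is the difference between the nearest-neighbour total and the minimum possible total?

From Alder: Knoll=15, Hollow=22, Grove=23, Fern=25, Upland=35 → choose Knoll (15).
From Knoll: Fern=10, Grove=22, Upland=23, Hollow=27 → choose Fern (10).
From Fern: Grove=12, Hollow=17, Upland=29 → choose Grove (12).
From Grove: Hollow=5, Upland=17 → choose Hollow (5).
From Hollow: Upland=13 → choose Upland (13).
NN route Alder → Knoll → Fern → Grove → Hollow → Upland → Alder costs 90.
Optimal: Alder → Knoll → Fern → Grove → Upland → Hollow → Alder costs 89 (by enumerating all 60 distinct tours).
Excess = 90 − 89 = 1.

Excess over optimum: 1 min.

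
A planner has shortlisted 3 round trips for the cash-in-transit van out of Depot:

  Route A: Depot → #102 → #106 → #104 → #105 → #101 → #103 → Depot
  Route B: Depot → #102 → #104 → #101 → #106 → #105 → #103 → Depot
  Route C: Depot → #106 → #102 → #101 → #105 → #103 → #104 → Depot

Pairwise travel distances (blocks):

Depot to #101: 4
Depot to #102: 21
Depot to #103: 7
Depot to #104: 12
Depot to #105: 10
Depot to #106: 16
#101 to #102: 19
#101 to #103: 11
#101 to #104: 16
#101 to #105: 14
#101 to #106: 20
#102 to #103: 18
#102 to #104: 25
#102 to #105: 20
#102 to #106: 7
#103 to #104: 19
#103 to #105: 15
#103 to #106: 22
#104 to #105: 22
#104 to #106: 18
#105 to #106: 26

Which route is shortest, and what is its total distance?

Route A: 21 + 7 + 18 + 22 + 14 + 11 + 7 = 100
Route B: 21 + 25 + 16 + 20 + 26 + 15 + 7 = 130
Route C: 16 + 7 + 19 + 14 + 15 + 19 + 12 = 102

Shortest is Route A, total 100 blocks.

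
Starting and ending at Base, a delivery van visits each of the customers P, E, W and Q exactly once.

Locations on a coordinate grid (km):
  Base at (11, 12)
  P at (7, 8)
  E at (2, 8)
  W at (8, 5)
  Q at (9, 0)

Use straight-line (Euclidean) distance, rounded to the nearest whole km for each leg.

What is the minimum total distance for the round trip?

35 km — the shortest possible round trip.

Base - P - E - W - Q - Base: 6+5+7+5+12 = 35
Base - P - E - Q - W - Base: 6+5+11+5+8 = 35
Base - P - W - E - Q - Base: 6+3+7+11+12 = 39
Base - P - W - Q - E - Base: 6+3+5+11+10 = 35
Base - P - Q - E - W - Base: 6+8+11+7+8 = 40
Base - P - Q - W - E - Base: 6+8+5+7+10 = 36
Base - E - P - W - Q - Base: 10+5+3+5+12 = 35
Base - E - P - Q - W - Base: 10+5+8+5+8 = 36
Base - E - W - P - Q - Base: 10+7+3+8+12 = 40
Base - E - Q - P - W - Base: 10+11+8+3+8 = 40
Base - W - P - E - Q - Base: 8+3+5+11+12 = 39
Base - W - E - P - Q - Base: 8+7+5+8+12 = 40
The minimum is 35.
One optimal route: Base → P → E → W → Q → Base (or its reverse).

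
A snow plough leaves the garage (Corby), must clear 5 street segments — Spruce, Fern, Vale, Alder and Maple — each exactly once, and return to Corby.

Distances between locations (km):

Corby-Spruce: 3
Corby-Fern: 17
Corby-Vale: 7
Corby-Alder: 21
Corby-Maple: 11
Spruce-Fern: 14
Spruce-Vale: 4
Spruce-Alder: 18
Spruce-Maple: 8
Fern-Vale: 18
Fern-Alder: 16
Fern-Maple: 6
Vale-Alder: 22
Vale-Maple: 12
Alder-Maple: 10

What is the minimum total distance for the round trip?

Corby → Spruce → Fern → Vale → Alder → Maple → Corby: 3+14+18+22+10+11 = 78
Corby → Spruce → Fern → Vale → Maple → Alder → Corby: 3+14+18+12+10+21 = 78
Corby → Spruce → Fern → Alder → Vale → Maple → Corby: 3+14+16+22+12+11 = 78
Corby → Spruce → Fern → Alder → Maple → Vale → Corby: 3+14+16+10+12+7 = 62
Corby → Spruce → Fern → Maple → Vale → Alder → Corby: 3+14+6+12+22+21 = 78
Corby → Spruce → Fern → Maple → Alder → Vale → Corby: 3+14+6+10+22+7 = 62
Corby → Spruce → Vale → Fern → Alder → Maple → Corby: 3+4+18+16+10+11 = 62
Corby → Spruce → Vale → Fern → Maple → Alder → Corby: 3+4+18+6+10+21 = 62
Corby → Spruce → Vale → Alder → Fern → Maple → Corby: 3+4+22+16+6+11 = 62
Corby → Spruce → Vale → Alder → Maple → Fern → Corby: 3+4+22+10+6+17 = 62
Corby → Spruce → Vale → Maple → Fern → Alder → Corby: 3+4+12+6+16+21 = 62
Corby → Spruce → Vale → Maple → Alder → Fern → Corby: 3+4+12+10+16+17 = 62
Corby → Spruce → Alder → Fern → Vale → Maple → Corby: 3+18+16+18+12+11 = 78
Corby → Spruce → Alder → Fern → Maple → Vale → Corby: 3+18+16+6+12+7 = 62
… (46 more)
The minimum is 62.
One optimal route: Corby → Spruce → Fern → Alder → Maple → Vale → Corby (or its reverse).

Minimum total distance: 62 km.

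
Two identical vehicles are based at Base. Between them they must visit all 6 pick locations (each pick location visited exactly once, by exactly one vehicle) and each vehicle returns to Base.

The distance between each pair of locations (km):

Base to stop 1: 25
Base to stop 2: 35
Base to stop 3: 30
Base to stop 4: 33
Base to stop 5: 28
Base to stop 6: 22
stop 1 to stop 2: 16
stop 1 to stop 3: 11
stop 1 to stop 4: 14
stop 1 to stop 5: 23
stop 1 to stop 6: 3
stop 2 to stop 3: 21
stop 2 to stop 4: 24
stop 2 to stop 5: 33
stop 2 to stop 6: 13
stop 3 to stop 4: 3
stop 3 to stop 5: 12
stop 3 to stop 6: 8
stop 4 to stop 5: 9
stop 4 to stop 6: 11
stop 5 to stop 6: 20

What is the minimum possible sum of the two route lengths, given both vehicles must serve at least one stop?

Check every non-empty split of the stops between the two vehicles; for each half take its own optimal tour:
  {stop 1} + {stop 2, stop 3, stop 4, stop 5, stop 6}: 50 + 96 = 146
  {stop 2} + {stop 1, stop 3, stop 4, stop 5, stop 6}: 70 + 76 = 146
  {stop 1, stop 2} + {stop 3, stop 4, stop 5, stop 6}: 76 + 70 = 146
  {stop 3} + {stop 1, stop 2, stop 4, stop 5, stop 6}: 60 + 102 = 162
  {stop 1, stop 3} + {stop 2, stop 4, stop 5, stop 6}: 66 + 96 = 162
  {stop 2, stop 3} + {stop 1, stop 4, stop 5, stop 6}: 86 + 76 = 162
  … (31 splits in total)
Best: vehicle 1 Base → stop 1 → Base = 50; vehicle 2 Base → stop 2 → stop 6 → stop 3 → stop 4 → stop 5 → Base = 96; combined 146.

Minimum combined distance: 146 km.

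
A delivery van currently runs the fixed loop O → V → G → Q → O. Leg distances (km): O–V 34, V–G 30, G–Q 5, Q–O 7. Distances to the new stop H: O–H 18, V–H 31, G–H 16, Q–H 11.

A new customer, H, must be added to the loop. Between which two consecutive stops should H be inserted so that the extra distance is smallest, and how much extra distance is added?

+15 km — insert H between O and V.

Insertion cost between consecutive stops i–j is d(i,H) + d(H,j) − d(i,j):
  between O and V: 18 + 31 − 34 = 15
  between V and G: 31 + 16 − 30 = 17
  between G and Q: 16 + 11 − 5 = 22
  between Q and O: 11 + 18 − 7 = 22
Cheapest insertion is between O and V, adding 15.
New total = 76 + 15 = 91.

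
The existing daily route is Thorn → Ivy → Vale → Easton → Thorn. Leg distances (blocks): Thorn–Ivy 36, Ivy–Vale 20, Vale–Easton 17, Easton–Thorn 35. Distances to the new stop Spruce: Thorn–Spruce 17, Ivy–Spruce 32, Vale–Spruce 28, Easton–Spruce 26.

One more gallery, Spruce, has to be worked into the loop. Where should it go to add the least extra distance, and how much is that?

Minimum extra distance: 8 blocks, inserting Spruce between Easton and Thorn.

Insertion cost between consecutive stops i–j is d(i,Spruce) + d(Spruce,j) − d(i,j):
  between Thorn and Ivy: 17 + 32 − 36 = 13
  between Ivy and Vale: 32 + 28 − 20 = 40
  between Vale and Easton: 28 + 26 − 17 = 37
  between Easton and Thorn: 26 + 17 − 35 = 8
Cheapest insertion is between Easton and Thorn, adding 8.
New total = 108 + 8 = 116.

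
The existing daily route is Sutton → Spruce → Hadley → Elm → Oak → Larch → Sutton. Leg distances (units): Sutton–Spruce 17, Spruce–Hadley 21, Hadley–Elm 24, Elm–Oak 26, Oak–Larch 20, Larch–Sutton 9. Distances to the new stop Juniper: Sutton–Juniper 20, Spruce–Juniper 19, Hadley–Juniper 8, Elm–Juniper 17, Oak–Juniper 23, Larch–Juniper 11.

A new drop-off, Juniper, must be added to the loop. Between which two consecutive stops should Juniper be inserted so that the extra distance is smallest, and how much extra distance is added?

Minimum extra distance: 1, inserting Juniper between Hadley and Elm.

Insertion cost between consecutive stops i–j is d(i,Juniper) + d(Juniper,j) − d(i,j):
  between Sutton and Spruce: 20 + 19 − 17 = 22
  between Spruce and Hadley: 19 + 8 − 21 = 6
  between Hadley and Elm: 8 + 17 − 24 = 1
  between Elm and Oak: 17 + 23 − 26 = 14
  between Oak and Larch: 23 + 11 − 20 = 14
  between Larch and Sutton: 11 + 20 − 9 = 22
Cheapest insertion is between Hadley and Elm, adding 1.
New total = 117 + 1 = 118.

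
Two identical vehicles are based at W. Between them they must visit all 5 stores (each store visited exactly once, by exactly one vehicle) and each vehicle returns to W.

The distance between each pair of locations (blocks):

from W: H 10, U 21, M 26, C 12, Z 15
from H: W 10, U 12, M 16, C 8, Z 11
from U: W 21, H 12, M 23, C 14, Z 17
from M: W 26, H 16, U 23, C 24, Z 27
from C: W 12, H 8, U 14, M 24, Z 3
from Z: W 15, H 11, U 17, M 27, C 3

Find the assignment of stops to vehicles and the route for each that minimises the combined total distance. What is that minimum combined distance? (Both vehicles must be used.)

100 blocks — the smallest possible combined total.

There are 2^4 − 1 = 15 ways to divide the 5 stops into two non-empty groups. For each, the best each vehicle can do is its own shortest tour through its group:
  {H} + {U, M, C, Z}: 20 + 81 = 101
  {U} + {H, M, C, Z}: 42 + 68 = 110
  {H, U} + {M, C, Z}: 43 + 68 = 111
  {M} + {H, U, C, Z}: 52 + 54 = 106
  {H, M} + {U, C, Z}: 52 + 53 = 105
  {U, M} + {H, C, Z}: 70 + 36 = 106
  … (15 splits in total)
  {H, U, M} + {C, Z}: 70 + 30 = 100  ← best
Best: vehicle 1 W → H → M → U → W = 70; vehicle 2 W → C → Z → W = 30; combined 100.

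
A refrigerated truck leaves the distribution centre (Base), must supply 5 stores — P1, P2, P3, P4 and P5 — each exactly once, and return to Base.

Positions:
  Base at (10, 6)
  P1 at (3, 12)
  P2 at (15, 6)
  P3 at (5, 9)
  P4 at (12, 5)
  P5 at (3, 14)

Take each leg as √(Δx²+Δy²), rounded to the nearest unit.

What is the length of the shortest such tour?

With 5 stops there are 5!/2 = 60 distinct round trips (a route and its reverse cost the same).
Base→P1→P2→P3→P4→P5→Base: 9+13+10+8+13+11 = 64
Base→P1→P2→P3→P5→P4→Base: 9+13+10+5+13+2 = 52
Base→P1→P2→P4→P3→P5→Base: 9+13+3+8+5+11 = 49
Base→P1→P2→P4→P5→P3→Base: 9+13+3+13+5+6 = 49
Base→P1→P2→P5→P3→P4→Base: 9+13+14+5+8+2 = 51
Base→P1→P2→P5→P4→P3→Base: 9+13+14+13+8+6 = 63
Base→P1→P3→P2→P4→P5→Base: 9+4+10+3+13+11 = 50
Base→P1→P3→P2→P5→P4→Base: 9+4+10+14+13+2 = 52
Base→P1→P3→P4→P2→P5→Base: 9+4+8+3+14+11 = 49
Base→P1→P3→P4→P5→P2→Base: 9+4+8+13+14+5 = 53
Base→P1→P3→P5→P2→P4→Base: 9+4+5+14+3+2 = 37
Base→P1→P3→P5→P4→P2→Base: 9+4+5+13+3+5 = 39
Base→P1→P4→P2→P3→P5→Base: 9+11+3+10+5+11 = 49
Base→P1→P4→P2→P5→P3→Base: 9+11+3+14+5+6 = 48
… (46 more)
Base→P1→P5→P3→P2→P4→Base: 9+2+5+10+3+2 = 31  ← best
The minimum is 31.
One optimal route: Base → P1 → P5 → P3 → P2 → P4 → Base (or its reverse).

31 — the shortest possible round trip.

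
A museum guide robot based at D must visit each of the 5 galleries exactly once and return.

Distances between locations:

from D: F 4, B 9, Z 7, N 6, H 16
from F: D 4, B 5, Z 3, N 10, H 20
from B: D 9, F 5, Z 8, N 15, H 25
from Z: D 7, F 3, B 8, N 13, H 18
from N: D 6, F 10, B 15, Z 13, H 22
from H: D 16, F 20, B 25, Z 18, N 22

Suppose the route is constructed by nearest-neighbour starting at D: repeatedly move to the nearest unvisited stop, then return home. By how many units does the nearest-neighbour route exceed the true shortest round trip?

D: F=4, N=6, Z=7, B=9, H=16 ⇒ F
F: Z=3, B=5, N=10, H=20 ⇒ Z
Z: B=8, N=13, H=18 ⇒ B
B: N=15, H=25 ⇒ N
N: H=22 ⇒ H
NN route D → F → Z → B → N → H → D costs 68.
Optimal: D → F → B → Z → H → N → D costs 63 (by enumerating all 60 distinct tours).
Excess = 68 − 63 = 5.

Excess over optimum: 5.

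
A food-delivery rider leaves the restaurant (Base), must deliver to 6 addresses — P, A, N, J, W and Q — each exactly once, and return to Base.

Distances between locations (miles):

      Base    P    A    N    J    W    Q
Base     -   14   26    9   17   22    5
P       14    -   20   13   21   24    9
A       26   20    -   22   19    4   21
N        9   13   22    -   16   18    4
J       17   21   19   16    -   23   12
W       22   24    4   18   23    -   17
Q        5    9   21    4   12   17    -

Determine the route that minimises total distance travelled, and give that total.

Shortest round trip = 85 miles.

With 6 stops there are 6!/2 = 360 distinct round trips (a route and its reverse cost the same).
Base-P-A-N-J-W-Q-Base: 14+20+22+16+23+17+5 = 117
Base-P-A-N-J-Q-W-Base: 14+20+22+16+12+17+22 = 123
Base-P-A-N-W-J-Q-Base: 14+20+22+18+23+12+5 = 114
Base-P-A-N-W-Q-J-Base: 14+20+22+18+17+12+17 = 120
Base-P-A-N-Q-J-W-Base: 14+20+22+4+12+23+22 = 117
Base-P-A-N-Q-W-J-Base: 14+20+22+4+17+23+17 = 117
Base-P-A-J-N-W-Q-Base: 14+20+19+16+18+17+5 = 109
Base-P-A-J-N-Q-W-Base: 14+20+19+16+4+17+22 = 112
… (352 more)
Base-P-N-W-A-J-Q-Base: 14+13+18+4+19+12+5 = 85  ← best
The minimum is 85.
One optimal route: Base → P → N → W → A → J → Q → Base (or its reverse).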